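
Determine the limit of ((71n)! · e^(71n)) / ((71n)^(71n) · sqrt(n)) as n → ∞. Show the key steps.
lim = sqrt(2π·71)

Stirling: (71n)! ~ sqrt(2π·71n) · (71n/e)^(71n). Hence
  (71n)! · e^(71n) / (71n)^(71n) ~ sqrt(2π·71n).
Dividing by sqrt(n): sqrt(2π·71n) / sqrt(n) = sqrt(2π·71) · n^((1−1)/2), so the limit is sqrt(2π·71).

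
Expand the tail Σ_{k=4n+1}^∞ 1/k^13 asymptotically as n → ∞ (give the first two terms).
Σ_{k>4n} 1/k^13 = 1/(12 · (4n)^12) − 1/(2 · (4n)^13) + O(1/(4n)^14)

Compare to the integral: ∫_{4n}^∞ x^(−13) dx = [−x^(−12)/12]_{4n}^∞ = 1/((13−1)·(4n)^12). The Euler-Maclaurin correction adds −f(4n)/2 = −1/(2·(4n)^13). Euler-Maclaurin then gives
  Σ_{k>4n} 1/k^13 = ∫_{4n}^∞ dx/x^13 − 1/(2·(4n)^13) + O(1/(4n)^14).
(Equivalently this is ζ(13) − Σ_{k≤4n} 1/k^13.)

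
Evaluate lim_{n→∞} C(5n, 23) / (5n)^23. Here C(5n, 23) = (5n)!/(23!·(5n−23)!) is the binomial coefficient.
lim = 1/23! = 1/25852016738884976640000

With N = 5n → ∞: C(N, 23) / N^23 = [N(N−1)…(N−22)] / (23! · N^23) = (1/23!) · 1 · (1 − 1/(5n)) · … · (1 − 22/(5n)). Each factor → 1 as N → ∞, so the limit is 1/23! = 1/25852016738884976640000.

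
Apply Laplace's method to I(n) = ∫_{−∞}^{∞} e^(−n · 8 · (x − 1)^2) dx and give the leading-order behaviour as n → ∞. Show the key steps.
I(n) = sqrt(π/(8n))

Here φ(x) = 8 · (x − 1)^2 has its unique minimum at x* = 1 with φ(x*) = 0 and φ''(x*) = 16. Laplace's method gives
  I(n) ~ e^(−n φ(x*)) · sqrt(2π / (n · φ''(x*))) = sqrt(2π / (16n)) = sqrt(π/(8n)).
This is exact: substituting u = (x − 1)·sqrt(8n) gives I(n) = (1/sqrt(8n)) ∫_{−∞}^{∞} e^(−u^2) du = sqrt(π/(8n)).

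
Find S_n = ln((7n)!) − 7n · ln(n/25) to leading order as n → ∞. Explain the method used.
S_n ~ 7n · (ln 175 − 1) + O(ln n)

Stirling: ln((7n)!) = 7n ln(7n) − 7n + O(ln n).
  S_n = 7n ln(7n) − 7n − 7n ln(n/25) + O(ln n)
      = 7n ln(7n) − 7n ln n + 7n ln 25 − 7n + O(ln n)
      = 7n ln 7 + 7n ln 25 − 7n + O(ln n)
      = 7n (ln 175 − 1) + O(ln n).
Numerically ln(175) − 1 ≈ 4.1648.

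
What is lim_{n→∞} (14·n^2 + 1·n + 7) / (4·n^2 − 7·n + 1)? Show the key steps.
lim = 14/4 = 7/2

For large n the leading n^2 terms dominate both numerator and denominator. Dividing top and bottom by n^2, every other term tends to 0, leaving 14/4 = 7/2.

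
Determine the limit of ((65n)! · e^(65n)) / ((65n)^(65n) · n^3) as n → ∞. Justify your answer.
lim = 0

Stirling: (65n)! ~ sqrt(2π·65n) · (65n/e)^(65n). Hence
  (65n)! · e^(65n) / (65n)^(65n) ~ sqrt(2π·65n).
Dividing by n^3: sqrt(2π·65n) / n^3 = sqrt(2π·65) · n^((1−6)/2), so the expression behaves like sqrt(2π·65) · n^((1−6)/2) → 0.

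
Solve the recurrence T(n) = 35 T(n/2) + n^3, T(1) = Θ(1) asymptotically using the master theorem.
T(n) = Θ(n^(log_2 35))

Master theorem: compare f(n) = n^3 to n^(log_2 35) where log_2 35 ≈ 5.129. Since 3 < log_2 35, we have f(n) = O(n^(log_2 35 − ε)) for some ε > 0 — Case 1. Hence T(n) = Θ(n^(log_2 35)).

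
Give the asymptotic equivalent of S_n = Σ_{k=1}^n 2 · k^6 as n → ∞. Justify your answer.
S_n ~ 2 · n^7 / 7

By integral comparison (Euler-Maclaurin), Σ_{k=1}^n 2 · k^6 = 2 · ∫_0^n x^6 dx + O(n^6) = 2 · n^7/7 + O(n^6). (Equivalently, Faulhaber's formula gives the same leading term.)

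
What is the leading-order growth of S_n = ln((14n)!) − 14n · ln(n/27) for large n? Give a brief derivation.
S_n ~ 14n · (ln 378 − 1) + O(ln n)

Stirling: ln((14n)!) = 14n ln(14n) − 14n + O(ln n).
  S_n = 14n ln(14n) − 14n − 14n ln(n/27) + O(ln n)
      = 14n ln(14n) − 14n ln n + 14n ln 27 − 14n + O(ln n)
      = 14n ln 14 + 14n ln 27 − 14n + O(ln n)
      = 14n (ln 378 − 1) + O(ln n).
Numerically ln(378) − 1 ≈ 4.9349.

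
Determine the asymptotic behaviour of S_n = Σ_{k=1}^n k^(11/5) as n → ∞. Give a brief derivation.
S_n ~ (5/16) · n^(16/5)

Integral comparison: Σ_{k=1}^n k^(11/5) = ∫_0^n x^(11/5) dx + O(n^(11/5)). The integral is n^(1 + 11/5) / (1 + 11/5) = n^((11+5)/5) / ((11+5)/5) = (5/16) · n^(16/5).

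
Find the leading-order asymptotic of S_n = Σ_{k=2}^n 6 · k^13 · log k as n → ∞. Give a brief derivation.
S_n ~ 3 · n^14 log n / 7 − 3 · n^14 / 98

By integral comparison, S_n = ∫_1^n 6 · x^13 · log x dx + O(n^13 · log n). For the integral, ∫ x^13 log x dx = n^14 log n / 14 − n^14/196 (integration by parts). Hence S_n ~ 3 · n^14 log n / 7 − 3 · n^14 / 98.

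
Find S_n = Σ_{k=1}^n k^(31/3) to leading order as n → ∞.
S_n ~ (3/34) · n^(34/3)

Integral comparison: Σ_{k=1}^n k^(31/3) = ∫_0^n x^(31/3) dx + O(n^(31/3)). The integral is n^(1 + 31/3) / (1 + 31/3) = n^((31+3)/3) / ((31+3)/3) = (3/34) · n^(34/3).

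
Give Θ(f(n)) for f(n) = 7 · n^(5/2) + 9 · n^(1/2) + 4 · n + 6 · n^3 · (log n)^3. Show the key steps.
f(n) ∈ Θ(n^3 · (log n)^3)

Compare the terms by growth order. For large n, n^a · (log n)^b dominates n^a' · (log n)^b' iff a > a', or (a = a' and b > b'). Ranking the 4 terms shows the dominant one is 6 · n^3 · (log n)^3. Hence f(n) ∈ Θ(n^3 · (log n)^3).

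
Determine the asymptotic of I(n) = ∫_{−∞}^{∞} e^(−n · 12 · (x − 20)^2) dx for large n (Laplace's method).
I(n) = sqrt(π/(12n))

Here φ(x) = 12 · (x − 20)^2 has its unique minimum at x* = 20 with φ(x*) = 0 and φ''(x*) = 24. Laplace's method gives
  I(n) ~ e^(−n φ(x*)) · sqrt(2π / (n · φ''(x*))) = sqrt(2π / (24n)) = sqrt(π/(12n)).
This is exact: substituting u = (x − 20)·sqrt(12n) gives I(n) = (1/sqrt(12n)) ∫_{−∞}^{∞} e^(−u^2) du = sqrt(π/(12n)).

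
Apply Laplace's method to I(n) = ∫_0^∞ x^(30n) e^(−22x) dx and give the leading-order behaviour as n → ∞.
I(n) ~ (sqrt(2π·30n) / 22) · (30n/(22e))^(30n)

Write the integrand as exp(30n ln x − 22x) and set f(x) = 30n ln x − 22x. Then f'(x) = 30n/x − 22 = 0 at x* = 30n/22, and f''(x*) = −30n/x*^2 = −22^2/(30n). Laplace's method (interior maximum) gives
  I(n) ~ e^(f(x*)) · sqrt(2π / |f''(x*)|)
        = exp(30n ln(30n/22) − 30n) · sqrt(2π · 30n / 22^2)
        = (30n/22)^(30n) e^(−30n) · sqrt(2π·30n) / 22
        = (sqrt(2π·30n) / 22) · (30n/(22e))^(30n).
This matches Γ(30n+1)/22^(30n+1) with Stirling applied to Γ.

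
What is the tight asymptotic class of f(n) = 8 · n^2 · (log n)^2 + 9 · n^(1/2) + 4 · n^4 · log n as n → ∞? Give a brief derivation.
f(n) ∈ Θ(n^4 · log n)

Compare the terms by growth order. For large n, n^a · (log n)^b dominates n^a' · (log n)^b' iff a > a', or (a = a' and b > b'). Ranking the 3 terms shows the dominant one is 4 · n^4 · log n. Hence f(n) ∈ Θ(n^4 · log n).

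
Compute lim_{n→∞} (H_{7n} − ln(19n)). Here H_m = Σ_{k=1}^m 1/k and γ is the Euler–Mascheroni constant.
lim = ln(7/19) + γ

By Euler-Maclaurin, H_m = ln m + γ + O(1/m). So
  H_{7n} − ln(19n) = ln(7n) + γ − ln(19n) + O(1/n)
                       = ln(7/19) + γ + O(1/n).
Hence the limit is ln(7/19) + γ.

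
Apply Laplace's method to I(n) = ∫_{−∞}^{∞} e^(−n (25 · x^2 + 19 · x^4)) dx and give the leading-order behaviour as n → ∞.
I(n) ~ sqrt(π/(25n))

φ(x) = 25 · x^2 + 19 · x^4 has its unique global minimum at x* = 0 (since φ'(x) = 50x + 76x^3 = 0 only at x = 0 for real x with both coefficients positive, and φ → ∞ as |x| → ∞). At x* = 0, φ(0) = 0 and φ''(0) = 50. Laplace's method then gives
  I(n) ~ sqrt(2π / (n · φ''(0))) · e^(−n φ(0)) = sqrt(2π / (50n)) = sqrt(π/(25n)).
The 19 · x^4 term contributes only at subleading order (an O(1/n) relative correction).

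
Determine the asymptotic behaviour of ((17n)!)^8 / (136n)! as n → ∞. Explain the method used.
((17n)!)^8/(136n)! ~ ((2π·17n)^(7/2) / sqrt(8)) · 8^(−8·17n)  →  0

Write N = 17n. Stirling: N! ~ sqrt(2π N)(N/e)^N and (8N)! ~ sqrt(2π·8N)·(8N/e)^(8N).
  (N!)^8/(8N)! ~ (2π N)^(8/2) (N/e)^(8N) / [sqrt(2π·8N) (8N/e)^(8N)]
     = (2π N)^(8/2) / sqrt(2π·8N) · (N/(8N))^(8N)
     = (2π N)^((8−1)/2) / sqrt(8) · 8^(−8N).
Since 8^8 > 1, the factor 8^(−8N) decays exponentially, so the ratio → 0. Substituting N = 17n gives the stated form.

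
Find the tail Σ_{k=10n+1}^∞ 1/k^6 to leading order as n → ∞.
Σ_{k>10n} 1/k^6 ~ 1/(5 · (10n)^5)

Compare to the integral: ∫_{10n}^∞ x^(−6) dx = [−x^(−5)/5]_{10n}^∞ = 1/((6−1)·(10n)^5). Euler-Maclaurin then gives
  Σ_{k>10n} 1/k^6 = ∫_{10n}^∞ dx/x^6 − 1/(2·(10n)^6) + O(1/(10n)^7).
(Equivalently this is ζ(6) − Σ_{k≤10n} 1/k^6.)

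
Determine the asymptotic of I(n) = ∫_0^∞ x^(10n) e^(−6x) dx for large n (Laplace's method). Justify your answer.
I(n) ~ (sqrt(2π·10n) / 6) · (10n/(6e))^(10n)

Write the integrand as exp(10n ln x − 6x) and set f(x) = 10n ln x − 6x. Then f'(x) = 10n/x − 6 = 0 at x* = 10n/6, and f''(x*) = −10n/x*^2 = −6^2/(10n). Laplace's method (interior maximum) gives
  I(n) ~ e^(f(x*)) · sqrt(2π / |f''(x*)|)
        = exp(10n ln(10n/6) − 10n) · sqrt(2π · 10n / 6^2)
        = (10n/6)^(10n) e^(−10n) · sqrt(2π·10n) / 6
        = (sqrt(2π·10n) / 6) · (10n/(6e))^(10n).
This matches Γ(10n+1)/6^(10n+1) with Stirling applied to Γ.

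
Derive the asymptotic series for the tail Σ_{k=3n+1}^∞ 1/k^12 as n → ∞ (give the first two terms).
Σ_{k>3n} 1/k^12 = 1/(11 · (3n)^11) − 1/(2 · (3n)^12) + O(1/(3n)^13)

Compare to the integral: ∫_{3n}^∞ x^(−12) dx = [−x^(−11)/11]_{3n}^∞ = 1/((12−1)·(3n)^11). The Euler-Maclaurin correction adds −f(3n)/2 = −1/(2·(3n)^12). Euler-Maclaurin then gives
  Σ_{k>3n} 1/k^12 = ∫_{3n}^∞ dx/x^12 − 1/(2·(3n)^12) + O(1/(3n)^13).
(Equivalently this is ζ(12) − Σ_{k≤3n} 1/k^12.)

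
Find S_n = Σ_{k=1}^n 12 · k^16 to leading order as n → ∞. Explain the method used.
S_n ~ 12 · n^17 / 17

By integral comparison (Euler-Maclaurin), Σ_{k=1}^n 12 · k^16 = 12 · ∫_0^n x^16 dx + O(n^16) = 12 · n^17/17 + O(n^16). (Equivalently, Faulhaber's formula gives the same leading term.)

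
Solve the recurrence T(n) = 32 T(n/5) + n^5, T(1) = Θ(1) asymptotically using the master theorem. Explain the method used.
T(n) = Θ(n^5)

log_5 32 ≈ 2.153. f(n) = n^5 dominates n^(log_5 32) since 5 > 2.153, and the regularity condition a·f(n/b) = 32·(n/5)^5 = (32/3125)·n^5 ≤ c·f(n) holds with c = 32/3125 ≈ 0.0102 < 1. So this is Case 3: T(n) = Θ(f(n)) = Θ(n^5).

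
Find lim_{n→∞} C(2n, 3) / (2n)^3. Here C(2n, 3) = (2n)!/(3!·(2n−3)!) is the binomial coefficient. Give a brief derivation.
lim = 1/3! = 1/6

With N = 2n → ∞: C(N, 3) / N^3 = [N(N−1)…(N−2)] / (3! · N^3) = (1/3!) · 1 · (1 − 1/(2n)) · (1 − 2/(2n)). Each factor → 1 as N → ∞, so the limit is 1/3! = 1/6.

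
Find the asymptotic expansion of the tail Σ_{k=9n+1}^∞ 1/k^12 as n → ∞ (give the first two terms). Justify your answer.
Σ_{k>9n} 1/k^12 = 1/(11 · (9n)^11) − 1/(2 · (9n)^12) + O(1/(9n)^13)

Compare to the integral: ∫_{9n}^∞ x^(−12) dx = [−x^(−11)/11]_{9n}^∞ = 1/((12−1)·(9n)^11). The Euler-Maclaurin correction adds −f(9n)/2 = −1/(2·(9n)^12). Euler-Maclaurin then gives
  Σ_{k>9n} 1/k^12 = ∫_{9n}^∞ dx/x^12 − 1/(2·(9n)^12) + O(1/(9n)^13).
(Equivalently this is ζ(12) − Σ_{k≤9n} 1/k^12.)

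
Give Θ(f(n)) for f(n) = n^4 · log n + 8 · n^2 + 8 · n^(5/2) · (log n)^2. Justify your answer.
f(n) ∈ Θ(n^4 · log n)

Compare the terms by growth order. For large n, n^a · (log n)^b dominates n^a' · (log n)^b' iff a > a', or (a = a' and b > b'). Ranking the 3 terms shows the dominant one is n^4 · log n. Hence f(n) ∈ Θ(n^4 · log n).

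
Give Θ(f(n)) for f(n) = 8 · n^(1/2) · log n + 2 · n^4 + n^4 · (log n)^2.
f(n) ∈ Θ(n^4 · (log n)^2)

Compare the terms by growth order. For large n, n^a · (log n)^b dominates n^a' · (log n)^b' iff a > a', or (a = a' and b > b'). Ranking the 3 terms shows the dominant one is n^4 · (log n)^2. Hence f(n) ∈ Θ(n^4 · (log n)^2).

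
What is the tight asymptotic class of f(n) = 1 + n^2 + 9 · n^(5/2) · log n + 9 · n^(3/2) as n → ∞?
f(n) ∈ Θ(n^(5/2) · log n)

Compare the terms by growth order. For large n, n^a · (log n)^b dominates n^a' · (log n)^b' iff a > a', or (a = a' and b > b'). Ranking the 4 terms shows the dominant one is 9 · n^(5/2) · log n. Hence f(n) ∈ Θ(n^(5/2) · log n).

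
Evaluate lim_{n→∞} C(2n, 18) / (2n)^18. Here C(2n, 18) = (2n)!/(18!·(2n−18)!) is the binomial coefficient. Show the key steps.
lim = 1/18! = 1/6402373705728000

With N = 2n → ∞: C(N, 18) / N^18 = [N(N−1)…(N−17)] / (18! · N^18) = (1/18!) · 1 · (1 − 1/(2n)) · … · (1 − 17/(2n)). Each factor → 1 as N → ∞, so the limit is 1/18! = 1/6402373705728000.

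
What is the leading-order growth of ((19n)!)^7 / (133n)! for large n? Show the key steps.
((19n)!)^7/(133n)! ~ ((2π·19n)^(6/2) / sqrt(7)) · 7^(−7·19n)  →  0

Write N = 19n. Stirling: N! ~ sqrt(2π N)(N/e)^N and (7N)! ~ sqrt(2π·7N)·(7N/e)^(7N).
  (N!)^7/(7N)! ~ (2π N)^(7/2) (N/e)^(7N) / [sqrt(2π·7N) (7N/e)^(7N)]
     = (2π N)^(7/2) / sqrt(2π·7N) · (N/(7N))^(7N)
     = (2π N)^((7−1)/2) / sqrt(7) · 7^(−7N).
Since 7^7 > 1, the factor 7^(−7N) decays exponentially, so the ratio → 0. Substituting N = 19n gives the stated form.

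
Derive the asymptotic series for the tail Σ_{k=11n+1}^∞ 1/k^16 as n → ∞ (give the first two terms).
Σ_{k>11n} 1/k^16 = 1/(15 · (11n)^15) − 1/(2 · (11n)^16) + O(1/(11n)^17)

Compare to the integral: ∫_{11n}^∞ x^(−16) dx = [−x^(−15)/15]_{11n}^∞ = 1/((16−1)·(11n)^15). The Euler-Maclaurin correction adds −f(11n)/2 = −1/(2·(11n)^16). Euler-Maclaurin then gives
  Σ_{k>11n} 1/k^16 = ∫_{11n}^∞ dx/x^16 − 1/(2·(11n)^16) + O(1/(11n)^17).
(Equivalently this is ζ(16) − Σ_{k≤11n} 1/k^16.)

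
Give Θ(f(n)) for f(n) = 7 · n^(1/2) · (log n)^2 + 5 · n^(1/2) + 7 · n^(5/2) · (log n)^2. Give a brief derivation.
f(n) ∈ Θ(n^(5/2) · (log n)^2)

Compare the terms by growth order. For large n, n^a · (log n)^b dominates n^a' · (log n)^b' iff a > a', or (a = a' and b > b'). Ranking the 3 terms shows the dominant one is 7 · n^(5/2) · (log n)^2. Hence f(n) ∈ Θ(n^(5/2) · (log n)^2).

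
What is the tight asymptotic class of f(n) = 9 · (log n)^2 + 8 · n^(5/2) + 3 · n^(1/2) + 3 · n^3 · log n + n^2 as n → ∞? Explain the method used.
f(n) ∈ Θ(n^3 · log n)

Compare the terms by growth order. For large n, n^a · (log n)^b dominates n^a' · (log n)^b' iff a > a', or (a = a' and b > b'). Ranking the 5 terms shows the dominant one is 3 · n^3 · log n. Hence f(n) ∈ Θ(n^3 · log n).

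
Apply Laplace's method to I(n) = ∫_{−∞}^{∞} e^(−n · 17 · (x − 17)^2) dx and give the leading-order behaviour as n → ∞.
I(n) = sqrt(π/(17n))

Here φ(x) = 17 · (x − 17)^2 has its unique minimum at x* = 17 with φ(x*) = 0 and φ''(x*) = 34. Laplace's method gives
  I(n) ~ e^(−n φ(x*)) · sqrt(2π / (n · φ''(x*))) = sqrt(2π / (34n)) = sqrt(π/(17n)).
This is exact: substituting u = (x − 17)·sqrt(17n) gives I(n) = (1/sqrt(17n)) ∫_{−∞}^{∞} e^(−u^2) du = sqrt(π/(17n)).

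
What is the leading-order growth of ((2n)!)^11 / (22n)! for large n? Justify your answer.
((2n)!)^11/(22n)! ~ ((2π·2n)^(10/2) / sqrt(11)) · 11^(−11·2n)  →  0

Write N = 2n. Stirling: N! ~ sqrt(2π N)(N/e)^N and (11N)! ~ sqrt(2π·11N)·(11N/e)^(11N).
  (N!)^11/(11N)! ~ (2π N)^(11/2) (N/e)^(11N) / [sqrt(2π·11N) (11N/e)^(11N)]
     = (2π N)^(11/2) / sqrt(2π·11N) · (N/(11N))^(11N)
     = (2π N)^((11−1)/2) / sqrt(11) · 11^(−11N).
Since 11^11 > 1, the factor 11^(−11N) decays exponentially, so the ratio → 0. Substituting N = 2n gives the stated form.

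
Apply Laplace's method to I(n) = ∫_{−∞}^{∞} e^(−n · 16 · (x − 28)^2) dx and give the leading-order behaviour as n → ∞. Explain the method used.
I(n) = sqrt(π/(16n))

Here φ(x) = 16 · (x − 28)^2 has its unique minimum at x* = 28 with φ(x*) = 0 and φ''(x*) = 32. Laplace's method gives
  I(n) ~ e^(−n φ(x*)) · sqrt(2π / (n · φ''(x*))) = sqrt(2π / (32n)) = sqrt(π/(16n)).
This is exact: substituting u = (x − 28)·sqrt(16n) gives I(n) = (1/sqrt(16n)) ∫_{−∞}^{∞} e^(−u^2) du = sqrt(π/(16n)).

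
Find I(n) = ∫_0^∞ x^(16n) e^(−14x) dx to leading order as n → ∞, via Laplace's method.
I(n) ~ (sqrt(2π·16n) / 14) · (16n/(14e))^(16n)

Write the integrand as exp(16n ln x − 14x) and set f(x) = 16n ln x − 14x. Then f'(x) = 16n/x − 14 = 0 at x* = 16n/14, and f''(x*) = −16n/x*^2 = −14^2/(16n). Laplace's method (interior maximum) gives
  I(n) ~ e^(f(x*)) · sqrt(2π / |f''(x*)|)
        = exp(16n ln(16n/14) − 16n) · sqrt(2π · 16n / 14^2)
        = (16n/14)^(16n) e^(−16n) · sqrt(2π·16n) / 14
        = (sqrt(2π·16n) / 14) · (16n/(14e))^(16n).
This matches Γ(16n+1)/14^(16n+1) with Stirling applied to Γ.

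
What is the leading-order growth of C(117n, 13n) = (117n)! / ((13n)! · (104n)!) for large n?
C(117n, 13n) ~ (387420489/16777216)^(13n) · sqrt(9/(16π·13n))

Write N = 13n. Apply Stirling to each factorial:
  (9N)! ~ sqrt(2π·9N) · (9N/e)^(9N),
  N! ~ sqrt(2π N) · (N/e)^N,
  (8N)! ~ sqrt(2π·8N) · (8N/e)^(8N).
The exponential factors combine to (9N)^(9N) / (N^N · (8N)^(8N)) = 9^(9N)/8^(8N) = (9^9/8^8)^N = (387420489/16777216)^N.
The square-root prefactors combine to sqrt(2π·9N) / (sqrt(2π N)·sqrt(2π·8N)) = sqrt(9 / (2π·8·N)) = sqrt(9/(16π·13n)).
Substituting N = 13n: C(117n, 13n) ~ (387420489/16777216)^(13n) · sqrt(9/(16π·13n)).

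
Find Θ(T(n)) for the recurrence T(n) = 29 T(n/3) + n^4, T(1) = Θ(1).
T(n) = Θ(n^4)

log_3 29 ≈ 3.065. f(n) = n^4 dominates n^(log_3 29) since 4 > 3.065, and the regularity condition a·f(n/b) = 29·(n/3)^4 = (29/81)·n^4 ≤ c·f(n) holds with c = 29/81 ≈ 0.358 < 1. So this is Case 3: T(n) = Θ(f(n)) = Θ(n^4).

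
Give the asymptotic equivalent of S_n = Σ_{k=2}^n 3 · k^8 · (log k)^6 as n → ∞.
S_n ~ n^9 · (log n)^6 / 3

By integral comparison, S_n = ∫_1^n 3 · x^8 · (log x)^6 dx + O(n^8 · (log n)^6). For the integral, the leading term of ∫_1^n x^8 (log x)^6 dx is n^9/9 · (log n)^6 (by repeated integration by parts; each step lowers the log-exponent and produces a relatively O(1/log n) correction). Hence S_n ~ n^9 · (log n)^6 / 3.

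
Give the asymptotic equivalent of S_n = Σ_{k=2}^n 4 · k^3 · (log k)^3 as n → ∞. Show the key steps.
S_n ~ n^4 · (log n)^3

By integral comparison, S_n = ∫_1^n 4 · x^3 · (log x)^3 dx + O(n^3 · (log n)^3). For the integral, the leading term of ∫_1^n x^3 (log x)^3 dx is n^4/4 · (log n)^3 (by repeated integration by parts; each step lowers the log-exponent and produces a relatively O(1/log n) correction). Hence S_n ~ n^4 · (log n)^3.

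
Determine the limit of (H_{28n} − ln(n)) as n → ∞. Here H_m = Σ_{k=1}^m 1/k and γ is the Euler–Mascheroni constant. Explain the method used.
lim = ln 28 + γ

By Euler-Maclaurin, H_m = ln m + γ + O(1/m). So
  H_{28n} − ln(n) = ln(28n) + γ − ln(n) + O(1/n)
                       = ln(28/1) + γ + O(1/n).
Hence the limit is ln(28/1) + γ.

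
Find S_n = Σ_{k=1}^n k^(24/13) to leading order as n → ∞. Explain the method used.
S_n ~ (13/37) · n^(37/13)

Integral comparison: Σ_{k=1}^n k^(24/13) = ∫_0^n x^(24/13) dx + O(n^(24/13)). The integral is n^(1 + 24/13) / (1 + 24/13) = n^((24+13)/13) / ((24+13)/13) = (13/37) · n^(37/13).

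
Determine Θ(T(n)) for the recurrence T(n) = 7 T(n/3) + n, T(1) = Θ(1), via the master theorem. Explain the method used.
T(n) = Θ(n^(log_3 7))

Master theorem: compare f(n) = n to n^(log_3 7) where log_3 7 ≈ 1.771. Since 1 < log_3 7, we have f(n) = O(n^(log_3 7 − ε)) for some ε > 0 — Case 1. Hence T(n) = Θ(n^(log_3 7)).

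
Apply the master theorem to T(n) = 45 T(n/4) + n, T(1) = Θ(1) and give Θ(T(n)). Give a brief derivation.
T(n) = Θ(n^(log_4 45))

Master theorem: compare f(n) = n to n^(log_4 45) where log_4 45 ≈ 2.746. Since 1 < log_4 45, we have f(n) = O(n^(log_4 45 − ε)) for some ε > 0 — Case 1. Hence T(n) = Θ(n^(log_4 45)).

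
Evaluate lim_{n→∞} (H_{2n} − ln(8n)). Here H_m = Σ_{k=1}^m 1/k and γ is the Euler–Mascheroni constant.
lim = −ln 4 + γ

By Euler-Maclaurin, H_m = ln m + γ + O(1/m). So
  H_{2n} − ln(8n) = ln(2n) + γ − ln(8n) + O(1/n)
                       = ln(2/8) + γ + O(1/n).
Hence the limit is ln(2/8) + γ (= −ln 4).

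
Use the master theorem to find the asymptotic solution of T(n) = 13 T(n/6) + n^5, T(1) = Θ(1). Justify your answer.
T(n) = Θ(n^5)

log_6 13 ≈ 1.432. f(n) = n^5 dominates n^(log_6 13) since 5 > 1.432, and the regularity condition a·f(n/b) = 13·(n/6)^5 = (13/7776)·n^5 ≤ c·f(n) holds with c = 13/7776 ≈ 0.00167 < 1. So this is Case 3: T(n) = Θ(f(n)) = Θ(n^5).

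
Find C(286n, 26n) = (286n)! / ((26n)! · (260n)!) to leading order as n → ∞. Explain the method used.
C(286n, 26n) ~ (285311670611/10000000000)^(26n) · sqrt(11/(20π·26n))

Write N = 26n. Apply Stirling to each factorial:
  (11N)! ~ sqrt(2π·11N) · (11N/e)^(11N),
  N! ~ sqrt(2π N) · (N/e)^N,
  (10N)! ~ sqrt(2π·10N) · (10N/e)^(10N).
The exponential factors combine to (11N)^(11N) / (N^N · (10N)^(10N)) = 11^(11N)/10^(10N) = (11^11/10^10)^N = (285311670611/10000000000)^N.
The square-root prefactors combine to sqrt(2π·11N) / (sqrt(2π N)·sqrt(2π·10N)) = sqrt(11 / (2π·10·N)) = sqrt(11/(20π·26n)).
Substituting N = 26n: C(286n, 26n) ~ (285311670611/10000000000)^(26n) · sqrt(11/(20π·26n)).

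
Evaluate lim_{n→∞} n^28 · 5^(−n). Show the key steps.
lim = 0

Exponentials with base > 1 dominate every fixed polynomial: for any fixed c, n^c / 5^n → 0 as n → ∞ (e.g. by the ratio test, or by writing 5^n = e^(n ln 5) and noting e^(n ln 5) / n^c → ∞). Hence n^28 · 5^(−n) = n^28 / 5^n → 0.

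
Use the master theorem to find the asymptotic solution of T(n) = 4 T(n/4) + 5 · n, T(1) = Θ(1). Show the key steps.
T(n) = Θ(n log n)

log_4 4 = 1, and f(n) = 5 · n = Θ(n^(log_4 4)). This is Case 2 of the master theorem: T(n) = Θ(f(n) · log n) = Θ(n log n).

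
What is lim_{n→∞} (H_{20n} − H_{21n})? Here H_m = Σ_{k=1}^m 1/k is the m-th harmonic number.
lim = ln(20/21)

Euler-Maclaurin gives H_m = ln m + γ + 1/(2m) + O(1/m^2). The γ and O(1/m) terms cancel in the difference:
  H_{20n} − H_{21n} = ln(20n) − ln(21n) + O(1/n) = ln(20/21) + O(1/n).
Hence the limit is ln(20/21).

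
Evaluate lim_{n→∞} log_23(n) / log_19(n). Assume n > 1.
lim = ln(19) / ln(23) = log_23(19)

Change of base: log_23(n) = ln n / ln 23 and log_19(n) = ln n / ln 19. The ratio is (ln n / ln 23) · (ln 19 / ln n) = ln 19 / ln 23, a constant independent of n. So the limit is ln 19 / ln 23 = log_23(19).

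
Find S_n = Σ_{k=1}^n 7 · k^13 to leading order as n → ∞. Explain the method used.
S_n ~ n^14 / 2

By integral comparison (Euler-Maclaurin), Σ_{k=1}^n 7 · k^13 = 7 · ∫_0^n x^13 dx + O(n^13) = 7 · n^14/14 = n^14 / 2 + O(n^13). (Equivalently, Faulhaber's formula gives the same leading term.)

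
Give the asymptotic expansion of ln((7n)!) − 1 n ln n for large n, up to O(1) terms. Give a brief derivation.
ln((7n)!) − 1 n ln n = 6 n ln n + 7(ln 7 − 1) n + (1/2) ln(2π·7n) + O(1/n)

Stirling: ln((7n)!) = 7n ln(7n) − 7n + (1/2) ln(2π·7n) + O(1/n).
Expand 7n ln(7n) = 7n (ln n + ln 7) = 7n ln n + 7n ln 7.
Subtract 1n ln n: leading term is (7 − 1) n ln n = 6 n ln n. The next term is 7n ln 7 − 7n = 7(ln 7 − 1) n. Then the (1/2) ln(2π·7n) correction.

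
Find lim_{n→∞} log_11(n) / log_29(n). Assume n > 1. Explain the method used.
lim = ln(29) / ln(11) = log_11(29)

Change of base: log_11(n) = ln n / ln 11 and log_29(n) = ln n / ln 29. The ratio is (ln n / ln 11) · (ln 29 / ln n) = ln 29 / ln 11, a constant independent of n. So the limit is ln 29 / ln 11 = log_11(29).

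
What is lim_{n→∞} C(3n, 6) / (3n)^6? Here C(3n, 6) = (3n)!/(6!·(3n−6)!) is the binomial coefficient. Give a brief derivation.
lim = 1/6! = 1/720

With N = 3n → ∞: C(N, 6) / N^6 = [N(N−1)…(N−5)] / (6! · N^6) = (1/6!) · 1 · (1 − 1/(3n)) · … · (1 − 5/(3n)). Each factor → 1 as N → ∞, so the limit is 1/6! = 1/720.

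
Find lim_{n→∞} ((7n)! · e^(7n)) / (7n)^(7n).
lim = ∞

Stirling: (7n)! ~ sqrt(2π·7n) · (7n/e)^(7n). Hence
  (7n)! · e^(7n) / (7n)^(7n) ~ sqrt(2π·7n) = sqrt(2π·7) · sqrt(n) → ∞.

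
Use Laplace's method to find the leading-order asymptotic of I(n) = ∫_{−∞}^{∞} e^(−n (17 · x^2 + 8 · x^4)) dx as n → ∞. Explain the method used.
I(n) ~ sqrt(π/(17n))

φ(x) = 17 · x^2 + 8 · x^4 has its unique global minimum at x* = 0 (since φ'(x) = 34x + 32x^3 = 0 only at x = 0 for real x with both coefficients positive, and φ → ∞ as |x| → ∞). At x* = 0, φ(0) = 0 and φ''(0) = 34. Laplace's method then gives
  I(n) ~ sqrt(2π / (n · φ''(0))) · e^(−n φ(0)) = sqrt(2π / (34n)) = sqrt(π/(17n)).
The 8 · x^4 term contributes only at subleading order (an O(1/n) relative correction).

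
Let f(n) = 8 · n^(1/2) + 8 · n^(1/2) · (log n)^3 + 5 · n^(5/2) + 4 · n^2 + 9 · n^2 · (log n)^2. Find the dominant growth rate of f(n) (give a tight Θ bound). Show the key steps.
f(n) ∈ Θ(n^(5/2))

Compare the terms by growth order. For large n, n^a · (log n)^b dominates n^a' · (log n)^b' iff a > a', or (a = a' and b > b'). Ranking the 5 terms shows the dominant one is 5 · n^(5/2). Hence f(n) ∈ Θ(n^(5/2)).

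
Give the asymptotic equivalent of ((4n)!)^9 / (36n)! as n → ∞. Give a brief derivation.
((4n)!)^9/(36n)! ~ ((2π·4n)^(8/2) / 3) · 9^(−9·4n)  →  0

Write N = 4n. Stirling: N! ~ sqrt(2π N)(N/e)^N and (9N)! ~ sqrt(2π·9N)·(9N/e)^(9N).
  (N!)^9/(9N)! ~ (2π N)^(9/2) (N/e)^(9N) / [sqrt(2π·9N) (9N/e)^(9N)]
     = (2π N)^(9/2) / sqrt(2π·9N) · (N/(9N))^(9N)
     = (2π N)^((9−1)/2) / 3 · 9^(−9N).
Since 9^9 > 1, the factor 9^(−9N) decays exponentially, so the ratio → 0. Substituting N = 4n gives the stated form.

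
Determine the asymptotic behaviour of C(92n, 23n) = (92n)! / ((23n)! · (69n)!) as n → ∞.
C(92n, 23n) ~ (256/27)^(23n) · sqrt(2/(3π·23n))

Write N = 23n. Apply Stirling to each factorial:
  (4N)! ~ sqrt(2π·4N) · (4N/e)^(4N),
  N! ~ sqrt(2π N) · (N/e)^N,
  (3N)! ~ sqrt(2π·3N) · (3N/e)^(3N).
The exponential factors combine to (4N)^(4N) / (N^N · (3N)^(3N)) = 4^(4N)/3^(3N) = (4^4/3^3)^N = (256/27)^N.
The square-root prefactors combine to sqrt(2π·4N) / (sqrt(2π N)·sqrt(2π·3N)) = sqrt(4 / (2π·3·N)) = sqrt(2/(3π·23n)).
Substituting N = 23n: C(92n, 23n) ~ (256/27)^(23n) · sqrt(2/(3π·23n)).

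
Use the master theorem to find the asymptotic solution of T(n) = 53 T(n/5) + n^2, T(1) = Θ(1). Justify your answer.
T(n) = Θ(n^(log_5 53))

Master theorem: compare f(n) = n^2 to n^(log_5 53) where log_5 53 ≈ 2.467. Since 2 < log_5 53, we have f(n) = O(n^(log_5 53 − ε)) for some ε > 0 — Case 1. Hence T(n) = Θ(n^(log_5 53)).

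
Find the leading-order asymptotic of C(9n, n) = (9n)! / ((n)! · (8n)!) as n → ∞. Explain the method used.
C(9n, n) ~ (387420489/16777216)^(n) · sqrt(9/(16π·n))

Write N = n. Apply Stirling to each factorial:
  (9N)! ~ sqrt(2π·9N) · (9N/e)^(9N),
  N! ~ sqrt(2π N) · (N/e)^N,
  (8N)! ~ sqrt(2π·8N) · (8N/e)^(8N).
The exponential factors combine to (9N)^(9N) / (N^N · (8N)^(8N)) = 9^(9N)/8^(8N) = (9^9/8^8)^N = (387420489/16777216)^N.
The square-root prefactors combine to sqrt(2π·9N) / (sqrt(2π N)·sqrt(2π·8N)) = sqrt(9 / (2π·8·N)) = sqrt(9/(16π·n)).
Substituting N = n: C(9n, n) ~ (387420489/16777216)^(n) · sqrt(9/(16π·n)).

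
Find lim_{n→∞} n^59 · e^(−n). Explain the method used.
lim = 0

Exponentials with base > 1 dominate every fixed polynomial: for any fixed c, n^c / e^n → 0 as n → ∞ (e.g. by the ratio test, or since e^n grows faster than any power of n). Hence n^59 · e^(−n) = n^59 / e^n → 0.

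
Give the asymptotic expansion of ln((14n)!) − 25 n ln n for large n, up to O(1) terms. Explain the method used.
ln((14n)!) − 25 n ln n = −11 n ln n + 14(ln 14 − 1) n + (1/2) ln(2π·14n) + O(1/n)

Stirling: ln((14n)!) = 14n ln(14n) − 14n + (1/2) ln(2π·14n) + O(1/n).
Expand 14n ln(14n) = 14n (ln n + ln 14) = 14n ln n + 14n ln 14.
Subtract 25n ln n: leading term is (14 − 25) n ln n = −11 n ln n. The next term is 14n ln 14 − 14n = 14(ln 14 − 1) n. Then the (1/2) ln(2π·14n) correction.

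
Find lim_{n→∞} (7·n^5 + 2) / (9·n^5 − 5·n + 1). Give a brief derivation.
lim = 7/9

For large n the leading n^5 terms dominate both numerator and denominator. Dividing top and bottom by n^5, every other term tends to 0, leaving 7/9.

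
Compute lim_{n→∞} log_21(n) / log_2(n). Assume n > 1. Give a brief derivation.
lim = ln(2) / ln(21) = log_21(2)

Change of base: log_21(n) = ln n / ln 21 and log_2(n) = ln n / ln 2. The ratio is (ln n / ln 21) · (ln 2 / ln n) = ln 2 / ln 21, a constant independent of n. So the limit is ln 2 / ln 21 = log_21(2).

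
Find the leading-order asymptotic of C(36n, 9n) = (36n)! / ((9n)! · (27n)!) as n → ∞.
C(36n, 9n) ~ (256/27)^(9n) · sqrt(2/(3π·9n))

Write N = 9n. Apply Stirling to each factorial:
  (4N)! ~ sqrt(2π·4N) · (4N/e)^(4N),
  N! ~ sqrt(2π N) · (N/e)^N,
  (3N)! ~ sqrt(2π·3N) · (3N/e)^(3N).
The exponential factors combine to (4N)^(4N) / (N^N · (3N)^(3N)) = 4^(4N)/3^(3N) = (4^4/3^3)^N = (256/27)^N.
The square-root prefactors combine to sqrt(2π·4N) / (sqrt(2π N)·sqrt(2π·3N)) = sqrt(4 / (2π·3·N)) = sqrt(2/(3π·9n)).
Substituting N = 9n: C(36n, 9n) ~ (256/27)^(9n) · sqrt(2/(3π·9n)).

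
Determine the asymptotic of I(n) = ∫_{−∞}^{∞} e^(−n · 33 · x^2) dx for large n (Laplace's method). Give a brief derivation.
I(n) = sqrt(π/(33n))

Here φ(x) = 33 · x^2 has its unique minimum at x* = 0 with φ(x*) = 0 and φ''(x*) = 66. Laplace's method gives
  I(n) ~ e^(−n φ(x*)) · sqrt(2π / (n · φ''(x*))) = sqrt(2π / (66n)) = sqrt(π/(33n)).
This is exact: substituting u = (x − 0)·sqrt(33n) gives I(n) = (1/sqrt(33n)) ∫_{−∞}^{∞} e^(−u^2) du = sqrt(π/(33n)).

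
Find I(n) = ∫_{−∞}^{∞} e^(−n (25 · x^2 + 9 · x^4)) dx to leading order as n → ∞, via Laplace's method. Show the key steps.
I(n) ~ sqrt(π/(25n))

φ(x) = 25 · x^2 + 9 · x^4 has its unique global minimum at x* = 0 (since φ'(x) = 50x + 36x^3 = 0 only at x = 0 for real x with both coefficients positive, and φ → ∞ as |x| → ∞). At x* = 0, φ(0) = 0 and φ''(0) = 50. Laplace's method then gives
  I(n) ~ sqrt(2π / (n · φ''(0))) · e^(−n φ(0)) = sqrt(2π / (50n)) = sqrt(π/(25n)).
The 9 · x^4 term contributes only at subleading order (an O(1/n) relative correction).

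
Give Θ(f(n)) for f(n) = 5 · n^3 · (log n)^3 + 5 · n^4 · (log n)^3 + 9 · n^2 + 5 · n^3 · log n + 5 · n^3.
f(n) ∈ Θ(n^4 · (log n)^3)

Compare the terms by growth order. For large n, n^a · (log n)^b dominates n^a' · (log n)^b' iff a > a', or (a = a' and b > b'). Ranking the 5 terms shows the dominant one is 5 · n^4 · (log n)^3. Hence f(n) ∈ Θ(n^4 · (log n)^3).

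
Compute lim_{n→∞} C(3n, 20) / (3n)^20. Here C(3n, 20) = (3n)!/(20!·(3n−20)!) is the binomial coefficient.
lim = 1/20! = 1/2432902008176640000

With N = 3n → ∞: C(N, 20) / N^20 = [N(N−1)…(N−19)] / (20! · N^20) = (1/20!) · 1 · (1 − 1/(3n)) · … · (1 − 19/(3n)). Each factor → 1 as N → ∞, so the limit is 1/20! = 1/2432902008176640000.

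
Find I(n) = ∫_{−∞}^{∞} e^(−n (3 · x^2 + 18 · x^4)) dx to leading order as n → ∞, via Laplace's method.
I(n) ~ sqrt(π/(3n))

φ(x) = 3 · x^2 + 18 · x^4 has its unique global minimum at x* = 0 (since φ'(x) = 6x + 72x^3 = 0 only at x = 0 for real x with both coefficients positive, and φ → ∞ as |x| → ∞). At x* = 0, φ(0) = 0 and φ''(0) = 6. Laplace's method then gives
  I(n) ~ sqrt(2π / (n · φ''(0))) · e^(−n φ(0)) = sqrt(2π / (6n)) = sqrt(π/(3n)).
The 18 · x^4 term contributes only at subleading order (an O(1/n) relative correction).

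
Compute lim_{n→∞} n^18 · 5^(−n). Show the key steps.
lim = 0

Exponentials with base > 1 dominate every fixed polynomial: for any fixed c, n^c / 5^n → 0 as n → ∞ (e.g. by the ratio test, or by writing 5^n = e^(n ln 5) and noting e^(n ln 5) / n^c → ∞). Hence n^18 · 5^(−n) = n^18 / 5^n → 0.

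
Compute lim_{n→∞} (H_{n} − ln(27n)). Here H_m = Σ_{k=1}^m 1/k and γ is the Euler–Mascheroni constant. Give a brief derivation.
lim = −ln 27 + γ

By Euler-Maclaurin, H_m = ln m + γ + O(1/m). So
  H_{n} − ln(27n) = ln(n) + γ − ln(27n) + O(1/n)
                       = ln(1/27) + γ + O(1/n).
Hence the limit is ln(1/27) + γ.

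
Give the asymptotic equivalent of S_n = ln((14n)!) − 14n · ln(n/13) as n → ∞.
S_n ~ 14n · (ln 182 − 1) + O(ln n)

Stirling: ln((14n)!) = 14n ln(14n) − 14n + O(ln n).
  S_n = 14n ln(14n) − 14n − 14n ln(n/13) + O(ln n)
      = 14n ln(14n) − 14n ln n + 14n ln 13 − 14n + O(ln n)
      = 14n ln 14 + 14n ln 13 − 14n + O(ln n)
      = 14n (ln 182 − 1) + O(ln n).
Numerically ln(182) − 1 ≈ 4.2040.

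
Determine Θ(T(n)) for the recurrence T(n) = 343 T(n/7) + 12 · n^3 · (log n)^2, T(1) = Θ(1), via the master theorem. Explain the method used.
T(n) = Θ(n^3 · (log n)^3)

Here log_7 343 = 3 and f(n) = 12 · n^3 · (log n)^2 = Θ(n^(log_7 343) · (log n)^2). This is the extended Case 2 of the master theorem (f matches the critical exponent up to log factors), giving T(n) = Θ(n^(log_7 343) · (log n)^(2+1)) = Θ(n^3 · (log n)^3).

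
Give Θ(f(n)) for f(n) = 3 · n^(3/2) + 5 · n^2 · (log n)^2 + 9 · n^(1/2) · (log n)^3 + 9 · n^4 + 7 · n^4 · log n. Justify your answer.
f(n) ∈ Θ(n^4 · log n)

Compare the terms by growth order. For large n, n^a · (log n)^b dominates n^a' · (log n)^b' iff a > a', or (a = a' and b > b'). Ranking the 5 terms shows the dominant one is 7 · n^4 · log n. Hence f(n) ∈ Θ(n^4 · log n).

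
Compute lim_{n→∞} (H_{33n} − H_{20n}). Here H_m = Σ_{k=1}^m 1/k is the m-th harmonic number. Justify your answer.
lim = ln(33/20)

Euler-Maclaurin gives H_m = ln m + γ + 1/(2m) + O(1/m^2). The γ and O(1/m) terms cancel in the difference:
  H_{33n} − H_{20n} = ln(33n) − ln(20n) + O(1/n) = ln(33/20) + O(1/n).
Hence the limit is ln(33/20).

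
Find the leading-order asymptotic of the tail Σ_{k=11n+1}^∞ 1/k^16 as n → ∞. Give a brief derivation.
Σ_{k>11n} 1/k^16 ~ 1/(15 · (11n)^15)

Compare to the integral: ∫_{11n}^∞ x^(−16) dx = [−x^(−15)/15]_{11n}^∞ = 1/((16−1)·(11n)^15). Euler-Maclaurin then gives
  Σ_{k>11n} 1/k^16 = ∫_{11n}^∞ dx/x^16 − 1/(2·(11n)^16) + O(1/(11n)^17).
(Equivalently this is ζ(16) − Σ_{k≤11n} 1/k^16.)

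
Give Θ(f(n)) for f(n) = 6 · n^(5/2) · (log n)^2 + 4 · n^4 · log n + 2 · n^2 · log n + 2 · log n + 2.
f(n) ∈ Θ(n^4 · log n)

Compare the terms by growth order. For large n, n^a · (log n)^b dominates n^a' · (log n)^b' iff a > a', or (a = a' and b > b'). Ranking the 5 terms shows the dominant one is 4 · n^4 · log n. Hence f(n) ∈ Θ(n^4 · log n).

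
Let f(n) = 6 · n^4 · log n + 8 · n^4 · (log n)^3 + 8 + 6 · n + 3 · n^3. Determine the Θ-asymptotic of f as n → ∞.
f(n) ∈ Θ(n^4 · (log n)^3)

Compare the terms by growth order. For large n, n^a · (log n)^b dominates n^a' · (log n)^b' iff a > a', or (a = a' and b > b'). Ranking the 5 terms shows the dominant one is 8 · n^4 · (log n)^3. Hence f(n) ∈ Θ(n^4 · (log n)^3).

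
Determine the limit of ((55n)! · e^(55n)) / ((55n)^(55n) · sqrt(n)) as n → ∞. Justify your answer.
lim = sqrt(2π·55)

Stirling: (55n)! ~ sqrt(2π·55n) · (55n/e)^(55n). Hence
  (55n)! · e^(55n) / (55n)^(55n) ~ sqrt(2π·55n).
Dividing by sqrt(n): sqrt(2π·55n) / sqrt(n) = sqrt(2π·55) · n^((1−1)/2), so the limit is sqrt(2π·55).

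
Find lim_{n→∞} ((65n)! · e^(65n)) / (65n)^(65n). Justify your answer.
lim = ∞

Stirling: (65n)! ~ sqrt(2π·65n) · (65n/e)^(65n). Hence
  (65n)! · e^(65n) / (65n)^(65n) ~ sqrt(2π·65n) = sqrt(2π·65) · sqrt(n) → ∞.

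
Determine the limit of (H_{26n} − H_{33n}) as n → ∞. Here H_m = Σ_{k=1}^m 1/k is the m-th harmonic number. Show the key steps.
lim = ln(26/33)

Euler-Maclaurin gives H_m = ln m + γ + 1/(2m) + O(1/m^2). The γ and O(1/m) terms cancel in the difference:
  H_{26n} − H_{33n} = ln(26n) − ln(33n) + O(1/n) = ln(26/33) + O(1/n).
Hence the limit is ln(26/33).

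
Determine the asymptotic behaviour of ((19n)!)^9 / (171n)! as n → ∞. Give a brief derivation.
((19n)!)^9/(171n)! ~ ((2π·19n)^(8/2) / 3) · 9^(−9·19n)  →  0

Write N = 19n. Stirling: N! ~ sqrt(2π N)(N/e)^N and (9N)! ~ sqrt(2π·9N)·(9N/e)^(9N).
  (N!)^9/(9N)! ~ (2π N)^(9/2) (N/e)^(9N) / [sqrt(2π·9N) (9N/e)^(9N)]
     = (2π N)^(9/2) / sqrt(2π·9N) · (N/(9N))^(9N)
     = (2π N)^((9−1)/2) / 3 · 9^(−9N).
Since 9^9 > 1, the factor 9^(−9N) decays exponentially, so the ratio → 0. Substituting N = 19n gives the stated form.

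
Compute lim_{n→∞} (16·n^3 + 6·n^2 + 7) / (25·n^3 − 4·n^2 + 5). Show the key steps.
lim = 16/25

For large n the leading n^3 terms dominate both numerator and denominator. Dividing top and bottom by n^3, every other term tends to 0, leaving 16/25.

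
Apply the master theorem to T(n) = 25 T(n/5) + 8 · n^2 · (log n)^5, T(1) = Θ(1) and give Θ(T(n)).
T(n) = Θ(n^2 · (log n)^6)

Here log_5 25 = 2 and f(n) = 8 · n^2 · (log n)^5 = Θ(n^(log_5 25) · (log n)^5). This is the extended Case 2 of the master theorem (f matches the critical exponent up to log factors), giving T(n) = Θ(n^(log_5 25) · (log n)^(5+1)) = Θ(n^2 · (log n)^6).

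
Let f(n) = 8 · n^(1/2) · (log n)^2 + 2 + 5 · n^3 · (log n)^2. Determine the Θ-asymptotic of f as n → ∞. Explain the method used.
f(n) ∈ Θ(n^3 · (log n)^2)

Compare the terms by growth order. For large n, n^a · (log n)^b dominates n^a' · (log n)^b' iff a > a', or (a = a' and b > b'). Ranking the 3 terms shows the dominant one is 5 · n^3 · (log n)^2. Hence f(n) ∈ Θ(n^3 · (log n)^2).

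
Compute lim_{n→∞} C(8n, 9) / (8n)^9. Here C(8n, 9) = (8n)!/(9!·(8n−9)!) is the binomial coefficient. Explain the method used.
lim = 1/9! = 1/362880

With N = 8n → ∞: C(N, 9) / N^9 = [N(N−1)…(N−8)] / (9! · N^9) = (1/9!) · 1 · (1 − 1/(8n)) · … · (1 − 8/(8n)). Each factor → 1 as N → ∞, so the limit is 1/9! = 1/362880.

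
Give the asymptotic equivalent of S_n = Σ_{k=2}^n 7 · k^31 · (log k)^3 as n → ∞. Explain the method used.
S_n ~ 7 · n^32 · (log n)^3 / 32

By integral comparison, S_n = ∫_1^n 7 · x^31 · (log x)^3 dx + O(n^31 · (log n)^3). For the integral, the leading term of ∫_1^n x^31 (log x)^3 dx is n^32/32 · (log n)^3 (by repeated integration by parts; each step lowers the log-exponent and produces a relatively O(1/log n) correction). Hence S_n ~ 7 · n^32 · (log n)^3 / 32.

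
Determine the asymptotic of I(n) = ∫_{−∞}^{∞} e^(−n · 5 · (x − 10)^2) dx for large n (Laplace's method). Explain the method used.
I(n) = sqrt(π/(5n))

Here φ(x) = 5 · (x − 10)^2 has its unique minimum at x* = 10 with φ(x*) = 0 and φ''(x*) = 10. Laplace's method gives
  I(n) ~ e^(−n φ(x*)) · sqrt(2π / (n · φ''(x*))) = sqrt(2π / (10n)) = sqrt(π/(5n)).
This is exact: substituting u = (x − 10)·sqrt(5n) gives I(n) = (1/sqrt(5n)) ∫_{−∞}^{∞} e^(−u^2) du = sqrt(π/(5n)).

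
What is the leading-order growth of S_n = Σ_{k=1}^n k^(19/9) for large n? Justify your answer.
S_n ~ (9/28) · n^(28/9)

Integral comparison: Σ_{k=1}^n k^(19/9) = ∫_0^n x^(19/9) dx + O(n^(19/9)). The integral is n^(1 + 19/9) / (1 + 19/9) = n^((19+9)/9) / ((19+9)/9) = (9/28) · n^(28/9).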